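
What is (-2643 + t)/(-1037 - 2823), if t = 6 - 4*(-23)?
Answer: 509/772 ≈ 0.65933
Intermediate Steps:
t = 98 (t = 6 + 92 = 98)
(-2643 + t)/(-1037 - 2823) = (-2643 + 98)/(-1037 - 2823) = -2545/(-3860) = -2545*(-1/3860) = 509/772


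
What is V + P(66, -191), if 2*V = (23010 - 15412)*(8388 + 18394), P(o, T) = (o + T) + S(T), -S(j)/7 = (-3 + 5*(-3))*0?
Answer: 101744693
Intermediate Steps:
S(j) = 0 (S(j) = -7*(-3 + 5*(-3))*0 = -7*(-3 - 15)*0 = -(-126)*0 = -7*0 = 0)
P(o, T) = T + o (P(o, T) = (o + T) + 0 = (T + o) + 0 = T + o)
V = 101744818 (V = ((23010 - 15412)*(8388 + 18394))/2 = (7598*26782)/2 = (1/2)*203489636 = 101744818)
V + P(66, -191) = 101744818 + (-191 + 66) = 101744818 - 125 = 101744693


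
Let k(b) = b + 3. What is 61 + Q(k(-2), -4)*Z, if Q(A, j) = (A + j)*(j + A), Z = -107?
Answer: -902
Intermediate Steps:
k(b) = 3 + b
Q(A, j) = (A + j)² (Q(A, j) = (A + j)*(A + j) = (A + j)²)
61 + Q(k(-2), -4)*Z = 61 + ((3 - 2) - 4)²*(-107) = 61 + (1 - 4)²*(-107) = 61 + (-3)²*(-107) = 61 + 9*(-107) = 61 - 963 = -902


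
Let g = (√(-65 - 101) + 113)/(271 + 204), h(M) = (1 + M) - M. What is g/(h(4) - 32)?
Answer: -113/14725 - I*√166/14725 ≈ -0.007674 - 0.00087498*I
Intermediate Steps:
h(M) = 1
g = 113/475 + I*√166/475 (g = (√(-166) + 113)/475 = (I*√166 + 113)*(1/475) = (113 + I*√166)*(1/475) = 113/475 + I*√166/475 ≈ 0.23789 + 0.027124*I)
g/(h(4) - 32) = (113/475 + I*√166/475)/(1 - 32) = (113/475 + I*√166/475)/(-31) = (113/475 + I*√166/475)*(-1/31) = -113/14725 - I*√166/14725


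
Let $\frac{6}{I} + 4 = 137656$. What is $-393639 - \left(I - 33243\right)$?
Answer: $- \frac{8268205033}{22942} \approx -3.604 \cdot 10^{5}$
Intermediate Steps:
$I = \frac{1}{22942}$ ($I = \frac{6}{-4 + 137656} = \frac{6}{137652} = 6 \cdot \frac{1}{137652} = \frac{1}{22942} \approx 4.3588 \cdot 10^{-5}$)
$-393639 - \left(I - 33243\right) = -393639 - \left(\frac{1}{22942} - 33243\right) = -393639 - - \frac{762660905}{22942} = -393639 + \frac{762660905}{22942} = - \frac{8268205033}{22942}$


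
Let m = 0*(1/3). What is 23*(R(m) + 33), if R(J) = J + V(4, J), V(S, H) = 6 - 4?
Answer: 805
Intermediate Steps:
V(S, H) = 2
m = 0 (m = 0*(1*(1/3)) = 0*(1/3) = 0)
R(J) = 2 + J (R(J) = J + 2 = 2 + J)
23*(R(m) + 33) = 23*((2 + 0) + 33) = 23*(2 + 33) = 23*35 = 805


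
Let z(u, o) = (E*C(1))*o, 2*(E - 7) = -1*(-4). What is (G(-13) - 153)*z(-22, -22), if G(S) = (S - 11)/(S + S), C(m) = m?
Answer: 391446/13 ≈ 30111.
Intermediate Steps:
E = 9 (E = 7 + (-1*(-4))/2 = 7 + (½)*4 = 7 + 2 = 9)
G(S) = (-11 + S)/(2*S) (G(S) = (-11 + S)/((2*S)) = (-11 + S)*(1/(2*S)) = (-11 + S)/(2*S))
z(u, o) = 9*o (z(u, o) = (9*1)*o = 9*o)
(G(-13) - 153)*z(-22, -22) = ((½)*(-11 - 13)/(-13) - 153)*(9*(-22)) = ((½)*(-1/13)*(-24) - 153)*(-198) = (12/13 - 153)*(-198) = -1977/13*(-198) = 391446/13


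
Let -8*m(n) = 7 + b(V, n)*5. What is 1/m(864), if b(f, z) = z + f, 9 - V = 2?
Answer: -4/2181 ≈ -0.0018340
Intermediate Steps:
V = 7 (V = 9 - 1*2 = 9 - 2 = 7)
b(f, z) = f + z
m(n) = -21/4 - 5*n/8 (m(n) = -(7 + (7 + n)*5)/8 = -(7 + (35 + 5*n))/8 = -(42 + 5*n)/8 = -21/4 - 5*n/8)
1/m(864) = 1/(-21/4 - 5/8*864) = 1/(-21/4 - 540) = 1/(-2181/4) = -4/2181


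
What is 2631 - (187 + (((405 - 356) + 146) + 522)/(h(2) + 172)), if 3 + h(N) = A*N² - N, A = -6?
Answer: 348775/143 ≈ 2439.0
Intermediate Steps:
h(N) = -3 - N - 6*N² (h(N) = -3 + (-6*N² - N) = -3 + (-N - 6*N²) = -3 - N - 6*N²)
2631 - (187 + (((405 - 356) + 146) + 522)/(h(2) + 172)) = 2631 - (187 + (((405 - 356) + 146) + 522)/((-3 - 1*2 - 6*2²) + 172)) = 2631 - (187 + ((49 + 146) + 522)/((-3 - 2 - 6*4) + 172)) = 2631 - (187 + (195 + 522)/((-3 - 2 - 24) + 172)) = 2631 - (187 + 717/(-29 + 172)) = 2631 - (187 + 717/143) = 2631 - 1*27458/143 = 2631 - 27458/143 = 348775/143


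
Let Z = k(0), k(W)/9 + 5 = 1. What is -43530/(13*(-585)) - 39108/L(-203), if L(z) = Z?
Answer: 553673/507 ≈ 1092.1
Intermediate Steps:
k(W) = -36 (k(W) = -45 + 9*1 = -45 + 9 = -36)
Z = -36
L(z) = -36
-43530/(13*(-585)) - 39108/L(-203) = -43530/(13*(-585)) - 39108/(-36) = -43530/(-7605) - 39108*(-1/36) = -43530*(-1/7605) + 3259/3 = 2902/507 + 3259/3 = 553673/507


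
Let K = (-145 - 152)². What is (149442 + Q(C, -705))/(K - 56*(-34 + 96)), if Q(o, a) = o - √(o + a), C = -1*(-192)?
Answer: 149634/84737 - 3*I*√57/84737 ≈ 1.7659 - 0.00026729*I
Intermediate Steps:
C = 192
K = 88209 (K = (-297)² = 88209)
Q(o, a) = o - √(a + o)
(149442 + Q(C, -705))/(K - 56*(-34 + 96)) = (149442 + (192 - √(-705 + 192)))/(88209 - 56*(-34 + 96)) = (149442 + (192 - √(-513)))/(88209 - 56*62) = (149442 + (192 - 3*I*√57))/(88209 - 3472) = (149442 + (192 - 3*I*√57))/84737 = (149634 - 3*I*√57)*(1/84737) = 149634/84737 - 3*I*√57/84737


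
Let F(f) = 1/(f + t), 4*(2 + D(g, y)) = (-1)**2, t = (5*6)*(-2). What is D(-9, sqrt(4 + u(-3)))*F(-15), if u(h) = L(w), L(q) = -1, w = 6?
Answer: 7/300 ≈ 0.023333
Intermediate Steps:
u(h) = -1
t = -60 (t = 30*(-2) = -60)
D(g, y) = -7/4 (D(g, y) = -2 + (1/4)*(-1)**2 = -2 + (1/4)*1 = -2 + 1/4 = -7/4)
F(f) = 1/(-60 + f) (F(f) = 1/(f - 60) = 1/(-60 + f))
D(-9, sqrt(4 + u(-3)))*F(-15) = -7/(4*(-60 - 15)) = -7/4/(-75) = -7/4*(-1/75) = 7/300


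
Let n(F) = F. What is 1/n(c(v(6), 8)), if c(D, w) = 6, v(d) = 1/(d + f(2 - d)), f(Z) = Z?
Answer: 1/6 ≈ 0.16667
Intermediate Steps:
v(d) = 1/2 (v(d) = 1/(d + (2 - d)) = 1/2)
1/n(c(v(6), 8)) = 1/6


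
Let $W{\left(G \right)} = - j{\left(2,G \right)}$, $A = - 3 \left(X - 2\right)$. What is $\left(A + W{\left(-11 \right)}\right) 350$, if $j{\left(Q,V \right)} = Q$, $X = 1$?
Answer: $350$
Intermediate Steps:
$A = 3$ ($A = - 3 \left(1 - 2\right) = \left(-3\right) \left(-1\right) = 3$)
$W{\left(G \right)} = -2$ ($W{\left(G \right)} = \left(-1\right) 2 = -2$)
$\left(A + W{\left(-11 \right)}\right) 350 = \left(3 - 2\right) 350 = 1 \cdot 350 = 350$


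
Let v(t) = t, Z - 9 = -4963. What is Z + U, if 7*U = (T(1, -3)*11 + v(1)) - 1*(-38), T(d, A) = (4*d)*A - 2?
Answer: -34793/7 ≈ -4970.4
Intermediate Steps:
Z = -4954 (Z = 9 - 4963 = -4954)
T(d, A) = -2 + 4*A*d (T(d, A) = 4*A*d - 2 = -2 + 4*A*d)
U = -115/7 (U = (((-2 + 4*(-3)*1)*11 + 1) - 1*(-38))/7 = (((-2 - 12)*11 + 1) + 38)/7 = ((-14*11 + 1) + 38)/7 = ((-154 + 1) + 38)/7 = (-153 + 38)/7 = (⅐)*(-115) = -115/7 ≈ -16.429)
Z + U = -4954 - 115/7 = -34793/7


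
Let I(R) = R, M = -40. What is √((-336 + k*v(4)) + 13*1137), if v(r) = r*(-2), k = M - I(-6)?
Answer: √14717 ≈ 121.31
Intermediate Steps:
k = -34 (k = -40 - 1*(-6) = -40 + 6 = -34)
v(r) = -2*r
√((-336 + k*v(4)) + 13*1137) = √((-336 - (-68)*4) + 13*1137) = √((-336 - 34*(-8)) + 14781) = √((-336 + 272) + 14781) = √(-64 + 14781) = √14717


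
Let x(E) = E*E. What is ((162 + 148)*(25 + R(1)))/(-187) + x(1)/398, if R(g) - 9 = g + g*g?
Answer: -4441493/74426 ≈ -59.677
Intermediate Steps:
R(g) = 9 + g + g² (R(g) = 9 + (g + g*g) = 9 + (g + g²) = 9 + g + g²)
x(E) = E²
((162 + 148)*(25 + R(1)))/(-187) + x(1)/398 = ((162 + 148)*(25 + (9 + 1 + 1²)))/(-187) + 1²/398 = (310*(25 + (9 + 1 + 1)))*(-1/187) + 1*(1/398) = (310*(25 + 11))*(-1/187) + 1/398 = (310*36)*(-1/187) + 1/398 = 11160*(-1/187) + 1/398 = -11160/187 + 1/398 = -4441493/74426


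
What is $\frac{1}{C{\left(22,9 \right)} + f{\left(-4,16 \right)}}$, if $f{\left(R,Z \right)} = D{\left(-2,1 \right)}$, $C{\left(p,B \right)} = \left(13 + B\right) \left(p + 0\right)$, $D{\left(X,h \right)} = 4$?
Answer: $\frac{1}{488} \approx 0.0020492$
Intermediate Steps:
$C{\left(p,B \right)} = p \left(13 + B\right)$ ($C{\left(p,B \right)} = \left(13 + B\right) p = p \left(13 + B\right)$)
$f{\left(R,Z \right)} = 4$
$\frac{1}{C{\left(22,9 \right)} + f{\left(-4,16 \right)}} = \frac{1}{22 \left(13 + 9\right) + 4} = \frac{1}{22 \cdot 22 + 4} = \frac{1}{484 + 4} = \frac{1}{488}$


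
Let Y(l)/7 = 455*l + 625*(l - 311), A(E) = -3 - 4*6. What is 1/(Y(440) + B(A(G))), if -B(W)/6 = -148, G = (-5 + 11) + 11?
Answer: 1/1966663 ≈ 5.0848e-7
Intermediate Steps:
G = 17 (G = 6 + 11 = 17)
A(E) = -27 (A(E) = -3 - 24 = -27)
B(W) = 888 (B(W) = -6*(-148) = 888)
Y(l) = -1360625 + 7560*l (Y(l) = 7*(455*l + 625*(l - 311)) = 7*(455*l + 625*(-311 + l)) = 7*(455*l + (-194375 + 625*l)) = 7*(-194375 + 1080*l) = -1360625 + 7560*l)
1/(Y(440) + B(A(G))) = 1/((-1360625 + 7560*440) + 888) = 1/((-1360625 + 3326400) + 888) = 1/(1965775 + 888) = 1/1966663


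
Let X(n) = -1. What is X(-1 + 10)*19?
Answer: -19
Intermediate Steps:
X(-1 + 10)*19 = -1*19 = -19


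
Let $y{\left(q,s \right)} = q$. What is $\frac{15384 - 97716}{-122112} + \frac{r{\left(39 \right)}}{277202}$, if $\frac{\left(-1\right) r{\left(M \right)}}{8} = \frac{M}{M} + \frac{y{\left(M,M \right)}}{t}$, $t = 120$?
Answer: $\frac{1584812547}{2350672960} \approx 0.6742$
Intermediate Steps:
$r{\left(M \right)} = -8 - \frac{M}{15}$ ($r{\left(M \right)} = - 8 \left(\frac{M}{M} + \frac{M}{120}\right) = - 8 \left(1 + M \frac{1}{120}\right) = - 8 \left(1 + \frac{M}{120}\right) = -8 - \frac{M}{15}$)
$\frac{15384 - 97716}{-122112} + \frac{r{\left(39 \right)}}{277202} = \frac{15384 - 97716}{-122112} + \frac{-8 - \frac{13}{5}}{277202} = \left(-82332\right) \left(- \frac{1}{122112}\right) + \left(-8 - \frac{13}{5}\right) \frac{1}{277202} = \frac{2287}{3392} - \frac{53}{1386010} = \frac{1584812547}{2350672960}$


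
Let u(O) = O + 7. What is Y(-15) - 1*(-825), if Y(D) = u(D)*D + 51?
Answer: 996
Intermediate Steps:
u(O) = 7 + O
Y(D) = 51 + D*(7 + D) (Y(D) = (7 + D)*D + 51 = D*(7 + D) + 51 = 51 + D*(7 + D))
Y(-15) - 1*(-825) = (51 - 15*(7 - 15)) - 1*(-825) = (51 - 15*(-8)) + 825 = (51 + 120) + 825 = 171 + 825 = 996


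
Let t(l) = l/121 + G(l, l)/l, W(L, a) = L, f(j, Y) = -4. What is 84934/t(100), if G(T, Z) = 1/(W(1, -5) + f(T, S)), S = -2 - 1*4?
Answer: 3083104200/29879 ≈ 1.0319e+5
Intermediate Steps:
S = -6 (S = -2 - 4 = -6)
G(T, Z) = -⅓ (G(T, Z) = 1/(1 - 4) = 1/(-3) = -⅓)
t(l) = -1/(3*l) + l/121 (t(l) = l/121 - 1/(3*l) = -1/(3*l) + l/121)
84934/t(100) = 84934/(-⅓/100 + (1/121)*100) = 84934/(-⅓*1/100 + 100/121) = 84934/(-1/300 + 100/121) = 84934/(29879/36300) = 84934*(36300/29879) = 3083104200/29879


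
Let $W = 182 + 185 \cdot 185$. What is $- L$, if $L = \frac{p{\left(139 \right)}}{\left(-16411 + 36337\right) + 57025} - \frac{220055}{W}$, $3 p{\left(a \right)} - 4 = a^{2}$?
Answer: $\frac{16711813880}{2647653057} \approx 6.3119$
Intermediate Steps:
$W = 34407$ ($W = 182 + 34225 = 34407$)
$p{\left(a \right)} = \frac{4}{3} + \frac{a^{2}}{3}$
$L = - \frac{16711813880}{2647653057}$ ($L = \frac{\frac{4}{3} + \frac{139^{2}}{3}}{\left(-16411 + 36337\right) + 57025} - \frac{220055}{34407} = \frac{\frac{4}{3} + \frac{1}{3} \cdot 19321}{19926 + 57025} - \frac{220055}{34407} = \frac{\frac{4}{3} + \frac{19321}{3}}{76951} - \frac{220055}{34407} = \frac{19325}{3} \cdot \frac{1}{76951} - \frac{220055}{34407} = \frac{19325}{230853} - \frac{220055}{34407} = - \frac{16711813880}{2647653057} \approx -6.3119$)
$- L = \left(-1\right) \left(- \frac{16711813880}{2647653057}\right) = \frac{16711813880}{2647653057}$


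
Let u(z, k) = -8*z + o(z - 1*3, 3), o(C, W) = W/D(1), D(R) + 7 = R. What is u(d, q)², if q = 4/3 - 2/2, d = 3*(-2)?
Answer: 9025/4 ≈ 2256.3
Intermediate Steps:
D(R) = -7 + R
d = -6
o(C, W) = -W/6 (o(C, W) = W/(-7 + 1) = W/(-6) = W*(-⅙) = -W/6)
q = ⅓ (q = 4*(⅓) - 2*½ = 4/3 - 1 = ⅓ ≈ 0.33333)
u(z, k) = -½ - 8*z (u(z, k) = -8*z - ⅙*3 = -8*z - ½ = -½ - 8*z)
u(d, q)² = (-½ - 8*(-6))² = (-½ + 48)² = (95/2)² = 9025/4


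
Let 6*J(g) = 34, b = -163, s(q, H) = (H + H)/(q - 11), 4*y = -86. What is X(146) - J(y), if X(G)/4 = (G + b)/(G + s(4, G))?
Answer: -6919/1095 ≈ -6.3187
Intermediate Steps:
y = -43/2 (y = (¼)*(-86) = -43/2 ≈ -21.500)
s(q, H) = 2*H/(-11 + q) (s(q, H) = (2*H)/(-11 + q) = 2*H/(-11 + q))
J(g) = 17/3 (J(g) = (⅙)*34 = 17/3)
X(G) = 28*(-163 + G)/(5*G) (X(G) = 4*((G - 163)/(G + 2*G/(-11 + 4))) = 4*((-163 + G)/(G + 2*G/(-7))) = 4*((-163 + G)/(G + 2*G*(-⅐))) = 4*((-163 + G)/(G - 2*G/7)) = 4*((-163 + G)/((5*G/7))) = 4*((-163 + G)*(7/(5*G))) = 4*(7*(-163 + G)/(5*G)) = 28*(-163 + G)/(5*G))
X(146) - J(y) = (28/5)*(-163 + 146)/146 - 1*17/3 = (28/5)*(1/146)*(-17) - 17/3 = -238/365 - 17/3 = -6919/1095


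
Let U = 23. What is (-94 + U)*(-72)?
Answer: 5112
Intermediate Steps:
(-94 + U)*(-72) = (-94 + 23)*(-72) = -71*(-72) = 5112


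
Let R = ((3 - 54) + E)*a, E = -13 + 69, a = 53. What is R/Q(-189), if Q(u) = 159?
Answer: 5/3 ≈ 1.6667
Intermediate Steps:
E = 56
R = 265 (R = ((3 - 54) + 56)*53 = (-51 + 56)*53 = 5*53 = 265)
R/Q(-189) = 265/159 = 265*(1/159) = 5/3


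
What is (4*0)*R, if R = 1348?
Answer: 0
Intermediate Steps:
(4*0)*R = (4*0)*1348 = 0*1348 = 0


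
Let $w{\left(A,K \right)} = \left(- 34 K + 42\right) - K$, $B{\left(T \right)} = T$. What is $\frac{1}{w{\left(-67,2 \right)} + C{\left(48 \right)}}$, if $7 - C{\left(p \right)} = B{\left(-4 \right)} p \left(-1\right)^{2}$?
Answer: $\frac{1}{171} \approx 0.005848$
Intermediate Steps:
$w{\left(A,K \right)} = 42 - 35 K$ ($w{\left(A,K \right)} = \left(42 - 34 K\right) - K = 42 - 35 K$)
$C{\left(p \right)} = 7 + 4 p$ ($C{\left(p \right)} = 7 - - 4 p \left(-1\right)^{2} = 7 - - 4 p 1 = 7 - - 4 p = 7 + 4 p$)
$\frac{1}{w{\left(-67,2 \right)} + C{\left(48 \right)}} = \frac{1}{\left(42 - 70\right) + \left(7 + 4 \cdot 48\right)} = \frac{1}{\left(42 - 70\right) + \left(7 + 192\right)} = \frac{1}{-28 + 199} = \frac{1}{171}$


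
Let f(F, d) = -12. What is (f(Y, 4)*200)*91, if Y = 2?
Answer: -218400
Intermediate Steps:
(f(Y, 4)*200)*91 = -12*200*91 = -2400*91 = -218400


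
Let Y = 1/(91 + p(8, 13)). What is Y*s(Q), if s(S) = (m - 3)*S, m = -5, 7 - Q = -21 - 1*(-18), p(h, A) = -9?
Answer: -40/41 ≈ -0.97561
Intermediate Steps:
Q = 10 (Q = 7 - (-21 - 1*(-18)) = 7 - (-21 + 18) = 7 - 1*(-3) = 7 + 3 = 10)
s(S) = -8*S (s(S) = (-5 - 3)*S = -8*S)
Y = 1/82 (Y = 1/(91 - 9) = 1/82 ≈ 0.012195)
Y*s(Q) = (-8*10)/82 = (1/82)*(-80) = -40/41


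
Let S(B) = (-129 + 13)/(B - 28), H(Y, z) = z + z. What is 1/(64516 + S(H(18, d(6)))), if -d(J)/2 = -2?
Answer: 5/322609 ≈ 1.5499e-5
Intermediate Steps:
d(J) = 4 (d(J) = -2*(-2) = 4)
H(Y, z) = 2*z
S(B) = -116/(-28 + B)
1/(64516 + S(H(18, d(6)))) = 1/(64516 - 116/(-28 + 2*4)) = 1/(64516 - 116/(-28 + 8)) = 1/(64516 - 116/(-20)) = 1/(64516 - 116*(-1/20)) = 1/(64516 + 29/5) = 1/(322609/5) = 5/322609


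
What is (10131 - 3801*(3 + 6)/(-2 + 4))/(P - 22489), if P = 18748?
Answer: 4649/2494 ≈ 1.8641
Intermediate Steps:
(10131 - 3801*(3 + 6)/(-2 + 4))/(P - 22489) = (10131 - 3801*(3 + 6)/(-2 + 4))/(18748 - 22489) = (10131 - 34209/2)/(-3741) = (10131 - 34209/2)*(-1/3741) = -13947/2*(-1/3741) = 4649/2494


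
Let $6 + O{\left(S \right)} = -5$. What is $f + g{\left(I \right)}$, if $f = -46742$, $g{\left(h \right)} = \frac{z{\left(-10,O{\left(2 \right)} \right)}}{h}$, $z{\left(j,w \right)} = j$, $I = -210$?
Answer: $- \frac{981581}{21} \approx -46742.0$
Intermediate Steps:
$O{\left(S \right)} = -11$ ($O{\left(S \right)} = -6 - 5 = -11$)
$g{\left(h \right)} = - \frac{10}{h}$
$f + g{\left(I \right)} = -46742 - \frac{10}{-210} = -46742 - - \frac{1}{21} = -46742 + \frac{1}{21} = - \frac{981581}{21}$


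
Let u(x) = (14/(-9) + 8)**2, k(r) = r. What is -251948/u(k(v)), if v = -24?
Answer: -5101947/841 ≈ -6066.5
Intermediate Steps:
u(x) = 3364/81 (u(x) = (14*(-1/9) + 8)**2 = (-14/9 + 8)**2 = (58/9)**2 = 3364/81)
-251948/u(k(v)) = -251948/3364/81 = -251948*81/3364 = -5101947/841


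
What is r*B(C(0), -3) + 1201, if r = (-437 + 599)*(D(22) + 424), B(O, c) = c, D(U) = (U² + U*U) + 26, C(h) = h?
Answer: -687947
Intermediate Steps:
D(U) = 26 + 2*U² (D(U) = (U² + U²) + 26 = 2*U² + 26 = 26 + 2*U²)
r = 229716 (r = (-437 + 599)*((26 + 2*22²) + 424) = 162*((26 + 2*484) + 424) = 162*((26 + 968) + 424) = 162*(994 + 424) = 162*1418 = 229716)
r*B(C(0), -3) + 1201 = 229716*(-3) + 1201 = -689148 + 1201 = -687947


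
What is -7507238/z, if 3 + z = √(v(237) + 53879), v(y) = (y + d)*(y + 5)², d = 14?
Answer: -11260857/7376717 - 3753619*√14753443/7376717 ≈ -1956.0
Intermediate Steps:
v(y) = (5 + y)²*(14 + y) (v(y) = (y + 14)*(y + 5)² = (14 + y)*(5 + y)² = (5 + y)²*(14 + y))
z = -3 + √14753443 (z = -3 + √((5 + 237)²*(14 + 237) + 53879) = -3 + √(242²*251 + 53879) = -3 + √(58564*251 + 53879) = -3 + √(14699564 + 53879) = -3 + √14753443 ≈ 3838.0)
-7507238/z = -7507238/(-3 + √14753443)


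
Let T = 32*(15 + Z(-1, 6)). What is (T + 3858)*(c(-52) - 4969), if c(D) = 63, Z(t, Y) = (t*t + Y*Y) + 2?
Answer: -27404916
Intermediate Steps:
Z(t, Y) = 2 + Y² + t² (Z(t, Y) = (t² + Y²) + 2 = (Y² + t²) + 2 = 2 + Y² + t²)
T = 1728 (T = 32*(15 + (2 + 6² + (-1)²)) = 32*(15 + (2 + 36 + 1)) = 32*(15 + 39) = 32*54 = 1728)
(T + 3858)*(c(-52) - 4969) = (1728 + 3858)*(63 - 4969) = 5586*(-4906) = -27404916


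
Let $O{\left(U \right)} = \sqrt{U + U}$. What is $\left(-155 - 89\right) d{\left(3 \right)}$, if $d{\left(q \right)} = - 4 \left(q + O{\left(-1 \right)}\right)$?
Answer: $2928 + 976 i \sqrt{2} \approx 2928.0 + 1380.3 i$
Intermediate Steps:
$O{\left(U \right)} = \sqrt{2} \sqrt{U}$ ($O{\left(U \right)} = \sqrt{2 U} = \sqrt{2} \sqrt{U}$)
$d{\left(q \right)} = - 4 q - 4 i \sqrt{2}$ ($d{\left(q \right)} = - 4 \left(q + \sqrt{2} \sqrt{-1}\right) = - 4 \left(q + \sqrt{2} i\right) = - 4 \left(q + i \sqrt{2}\right) = - 4 q - 4 i \sqrt{2}$)
$\left(-155 - 89\right) d{\left(3 \right)} = \left(-155 - 89\right) \left(\left(-4\right) 3 - 4 i \sqrt{2}\right) = - 244 \left(-12 - 4 i \sqrt{2}\right) = 2928 + 976 i \sqrt{2}$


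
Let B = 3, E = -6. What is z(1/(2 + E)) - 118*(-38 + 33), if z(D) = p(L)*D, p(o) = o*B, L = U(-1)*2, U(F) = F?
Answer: 1183/2 ≈ 591.50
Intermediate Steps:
L = -2 (L = -1*2 = -2)
p(o) = 3*o (p(o) = o*3 = 3*o)
z(D) = -6*D (z(D) = (3*(-2))*D = -6*D)
z(1/(2 + E)) - 118*(-38 + 33) = -6/(2 - 6) - 118*(-38 + 33) = -6/(-4) - 118*(-5) = -6*(-1/4) + 590 = 3/2 + 590 = 1183/2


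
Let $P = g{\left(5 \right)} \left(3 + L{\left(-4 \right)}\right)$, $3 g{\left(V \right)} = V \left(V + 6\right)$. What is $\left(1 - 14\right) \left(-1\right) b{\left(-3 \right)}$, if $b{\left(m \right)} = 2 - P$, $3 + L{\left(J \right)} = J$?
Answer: $\frac{2938}{3} \approx 979.33$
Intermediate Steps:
$g{\left(V \right)} = \frac{V \left(6 + V\right)}{3}$ ($g{\left(V \right)} = \frac{V \left(V + 6\right)}{3} = \frac{V \left(6 + V\right)}{3}$)
$L{\left(J \right)} = -3 + J$
$P = - \frac{220}{3}$ ($P = \frac{1}{3} \cdot 5 \left(6 + 5\right) \left(3 - 7\right) = \frac{1}{3} \cdot 5 \cdot 11 \left(3 - 7\right) = \frac{55}{3} \left(-4\right) = - \frac{220}{3} \approx -73.333$)
$b{\left(m \right)} = \frac{226}{3}$ ($b{\left(m \right)} = 2 - - \frac{220}{3} = 2 + \frac{220}{3} = \frac{226}{3}$)
$\left(1 - 14\right) \left(-1\right) b{\left(-3 \right)} = \left(1 - 14\right) \left(-1\right) \frac{226}{3} = \left(-13\right) \left(-1\right) \frac{226}{3} = 13 \cdot \frac{226}{3} = \frac{2938}{3}$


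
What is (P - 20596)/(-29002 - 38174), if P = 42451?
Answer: -7285/22392 ≈ -0.32534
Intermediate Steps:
(P - 20596)/(-29002 - 38174) = (42451 - 20596)/(-29002 - 38174) = 21855/(-67176) = 21855*(-1/67176) = -7285/22392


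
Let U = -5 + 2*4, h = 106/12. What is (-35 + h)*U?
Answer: -157/2 ≈ -78.500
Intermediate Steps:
h = 53/6 (h = 106*(1/12) = 53/6 ≈ 8.8333)
U = 3 (U = -5 + 8 = 3)
(-35 + h)*U = (-35 + 53/6)*3 = -157/6*3 = -157/2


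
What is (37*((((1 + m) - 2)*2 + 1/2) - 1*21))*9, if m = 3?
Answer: -10989/2 ≈ -5494.5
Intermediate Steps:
(37*((((1 + m) - 2)*2 + 1/2) - 1*21))*9 = (37*((((1 + 3) - 2)*2 + 1/2) - 1*21))*9 = (37*(((4 - 2)*2 + ½) - 21))*9 = (37*((2*2 + ½) - 21))*9 = (37*((4 + ½) - 21))*9 = (37*(9/2 - 21))*9 = (37*(-33/2))*9 = -1221/2*9 = -10989/2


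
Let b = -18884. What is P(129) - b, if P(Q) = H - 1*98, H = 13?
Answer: 18799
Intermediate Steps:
P(Q) = -85 (P(Q) = 13 - 1*98 = 13 - 98 = -85)
P(129) - b = -85 - 1*(-18884) = -85 + 18884 = 18799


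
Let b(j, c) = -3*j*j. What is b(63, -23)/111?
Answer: -3969/37 ≈ -107.27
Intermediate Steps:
b(j, c) = -3*j²
b(63, -23)/111 = -3*63²/111 = -3*3969*(1/111) = -11907*1/111 = -3969/37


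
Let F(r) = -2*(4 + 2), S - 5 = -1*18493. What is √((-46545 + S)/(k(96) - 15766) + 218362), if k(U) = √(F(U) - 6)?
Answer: √(218362 + 65033/(15766 - 3*I*√2)) ≈ 467.3 + 0.e-6*I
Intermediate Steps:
S = -18488 (S = 5 - 1*18493 = 5 - 18493 = -18488)
F(r) = -12 (F(r) = -2*6 = -12)
k(U) = 3*I*√2 (k(U) = √(-12 - 6) = √(-18) = 3*I*√2)
√((-46545 + S)/(k(96) - 15766) + 218362) = √((-46545 - 18488)/(3*I*√2 - 15766) + 218362) = √(-65033/(-15766 + 3*I*√2) + 218362) = √(218362 - 65033/(-15766 + 3*I*√2))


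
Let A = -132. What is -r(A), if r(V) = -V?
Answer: -132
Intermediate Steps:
-r(A) = -(-1)*(-132) = -1*132 = -132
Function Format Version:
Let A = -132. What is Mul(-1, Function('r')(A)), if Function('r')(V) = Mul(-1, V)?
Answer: -132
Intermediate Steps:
Mul(-1, Function('r')(A)) = Mul(-1, Mul(-1, -132)) = Mul(-1, 132) = -132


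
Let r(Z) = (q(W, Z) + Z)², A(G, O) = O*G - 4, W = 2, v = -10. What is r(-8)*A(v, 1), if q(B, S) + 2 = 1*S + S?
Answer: -9464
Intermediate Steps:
q(B, S) = -2 + 2*S (q(B, S) = -2 + (1*S + S) = -2 + (S + S) = -2 + 2*S)
A(G, O) = -4 + G*O (A(G, O) = G*O - 4 = -4 + G*O)
r(Z) = (-2 + 3*Z)² (r(Z) = ((-2 + 2*Z) + Z)² = (-2 + 3*Z)²)
r(-8)*A(v, 1) = (-2 + 3*(-8))²*(-4 - 10*1) = (-2 - 24)²*(-4 - 10) = (-26)²*(-14) = 676*(-14) = -9464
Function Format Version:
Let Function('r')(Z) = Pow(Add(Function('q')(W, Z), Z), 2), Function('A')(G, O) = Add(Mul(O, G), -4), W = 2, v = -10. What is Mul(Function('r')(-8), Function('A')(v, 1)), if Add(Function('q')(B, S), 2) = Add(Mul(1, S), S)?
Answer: -9464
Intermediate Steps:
Function('q')(B, S) = Add(-2, Mul(2, S)) (Function('q')(B, S) = Add(-2, Add(Mul(1, S), S)) = Add(-2, Add(S, S)) = Add(-2, Mul(2, S)))
Function('A')(G, O) = Add(-4, Mul(G, O)) (Function('A')(G, O) = Add(Mul(G, O), -4) = Add(-4, Mul(G, O)))
Function('r')(Z) = Pow(Add(-2, Mul(3, Z)), 2) (Function('r')(Z) = Pow(Add(Add(-2, Mul(2, Z)), Z), 2) = Pow(Add(-2, Mul(3, Z)), 2))
Mul(Function('r')(-8), Function('A')(v, 1)) = Mul(Pow(Add(-2, Mul(3, -8)), 2), Add(-4, Mul(-10, 1))) = Mul(Pow(Add(-2, -24), 2), Add(-4, -10)) = Mul(Pow(-26, 2), -14) = Mul(676, -14) = -9464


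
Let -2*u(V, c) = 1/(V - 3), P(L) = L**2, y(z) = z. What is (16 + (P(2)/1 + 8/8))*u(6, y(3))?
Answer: -7/2 ≈ -3.5000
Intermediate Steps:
u(V, c) = -1/(2*(-3 + V)) (u(V, c) = -1/(2*(V - 3)) = -1/(2*(-3 + V)))
(16 + (P(2)/1 + 8/8))*u(6, y(3)) = (16 + (2**2/1 + 8/8))*(-1/(-6 + 2*6)) = (16 + (4*1 + 8*(1/8)))*(-1/(-6 + 12)) = (16 + (4 + 1))*(-1/6) = (16 + 5)*(-1*1/6) = 21*(-1/6) = -7/2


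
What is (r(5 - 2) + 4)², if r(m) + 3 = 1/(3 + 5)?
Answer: 81/64 ≈ 1.2656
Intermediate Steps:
r(m) = -23/8 (r(m) = -3 + 1/(3 + 5) = -3 + 1/8 = -3 + ⅛ = -23/8)
(r(5 - 2) + 4)² = (-23/8 + 4)² = (9/8)² = 81/64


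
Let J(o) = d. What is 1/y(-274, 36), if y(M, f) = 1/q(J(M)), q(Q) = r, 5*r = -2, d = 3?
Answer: -⅖ ≈ -0.40000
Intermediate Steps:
J(o) = 3
r = -⅖ (r = (⅕)*(-2) = -⅖ ≈ -0.40000)
q(Q) = -⅖
y(M, f) = -5/2 (y(M, f) = 1/(-⅖) = -5/2)
1/y(-274, 36) = 1/(-5/2) = -⅖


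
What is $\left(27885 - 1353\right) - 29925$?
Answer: $-3393$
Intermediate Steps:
$\left(27885 - 1353\right) - 29925 = 26532 - 29925 = -3393$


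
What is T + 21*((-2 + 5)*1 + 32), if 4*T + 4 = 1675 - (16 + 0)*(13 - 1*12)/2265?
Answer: 10443899/9060 ≈ 1152.7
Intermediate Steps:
T = 3784799/9060 (T = -1 + (1675 - (16 + 0)*(13 - 1*12)/2265)/4 = -1 + (1675 - 16*(13 - 12)/2265)/4 = -1 + (1675 - 16*1/2265)/4 = -1 + (1675 - 16/2265)/4 = -1 + (¼)*(3793859/2265) = -1 + 3793859/9060 = 3784799/9060 ≈ 417.75)
T + 21*((-2 + 5)*1 + 32) = 3784799/9060 + 21*((-2 + 5)*1 + 32) = 3784799/9060 + 21*(3*1 + 32) = 3784799/9060 + 21*(3 + 32) = 3784799/9060 + 21*35 = 3784799/9060 + 735 = 10443899/9060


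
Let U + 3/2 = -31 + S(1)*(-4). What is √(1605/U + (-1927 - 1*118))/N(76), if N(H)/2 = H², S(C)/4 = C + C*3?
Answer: I*√76793735/2229536 ≈ 0.0039305*I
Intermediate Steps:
S(C) = 16*C (S(C) = 4*(C + C*3) = 4*(C + 3*C) = 4*(4*C) = 16*C)
U = -193/2 (U = -3/2 + (-31 + (16*1)*(-4)) = -3/2 + (-31 + 16*(-4)) = -3/2 + (-31 - 64) = -3/2 - 95 = -193/2 ≈ -96.500)
N(H) = 2*H²
√(1605/U + (-1927 - 1*118))/N(76) = √(1605/(-193/2) + (-1927 - 1*118))/((2*76²)) = √(1605*(-2/193) + (-1927 - 118))/((2*5776)) = √(-3210/193 - 2045)/11552 = √(-397895/193)*(1/11552) = (I*√76793735/193)*(1/11552) = I*√76793735/2229536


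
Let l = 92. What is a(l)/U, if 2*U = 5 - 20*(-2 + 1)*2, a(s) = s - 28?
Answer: 128/45 ≈ 2.8444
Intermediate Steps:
a(s) = -28 + s
U = 45/2 (U = (5 - 20*(-2 + 1)*2)/2 = (5 - (-20)*2)/2 = (5 - 20*(-2))/2 = (5 + 40)/2 = (1/2)*45 = 45/2 ≈ 22.500)
a(l)/U = (-28 + 92)/(45/2) = 64*(2/45) = 128/45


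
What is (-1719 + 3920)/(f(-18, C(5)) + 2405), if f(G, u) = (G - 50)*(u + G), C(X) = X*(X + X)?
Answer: 2201/229 ≈ 9.6114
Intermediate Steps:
C(X) = 2*X² (C(X) = X*(2*X) = 2*X²)
f(G, u) = (-50 + G)*(G + u)
(-1719 + 3920)/(f(-18, C(5)) + 2405) = (-1719 + 3920)/(((-18)² - 50*(-18) - 100*5² - 36*5²) + 2405) = 2201/((324 + 900 - 100*25 - 36*25) + 2405) = 2201/((324 + 900 - 50*50 - 18*50) + 2405) = 2201/((324 + 900 - 2500 - 900) + 2405) = 2201/(-2176 + 2405) = 2201/229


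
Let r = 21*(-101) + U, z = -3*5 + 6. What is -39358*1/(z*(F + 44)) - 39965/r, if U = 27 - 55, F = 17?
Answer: 106521127/1179801 ≈ 90.287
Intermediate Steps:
U = -28
z = -9 (z = -15 + 6 = -9)
r = -2149 (r = 21*(-101) - 28 = -2121 - 28 = -2149)
-39358*1/(z*(F + 44)) - 39965/r = -39358*(-1/(9*(17 + 44))) - 39965/(-2149) = -39358/(61*(-9)) - 39965*(-1/2149) = -39358/(-549) + 39965/2149 = -39358*(-1/549) + 39965/2149 = 39358/549 + 39965/2149 = 106521127/1179801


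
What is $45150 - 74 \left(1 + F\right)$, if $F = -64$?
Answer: $49812$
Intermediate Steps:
$45150 - 74 \left(1 + F\right) = 45150 - 74 \left(1 - 64\right) = 45150 - -4662 = 45150 + 4662 = 49812$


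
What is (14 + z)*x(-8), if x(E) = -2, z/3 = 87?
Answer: -550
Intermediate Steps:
z = 261 (z = 3*87 = 261)
(14 + z)*x(-8) = (14 + 261)*(-2) = 275*(-2) = -550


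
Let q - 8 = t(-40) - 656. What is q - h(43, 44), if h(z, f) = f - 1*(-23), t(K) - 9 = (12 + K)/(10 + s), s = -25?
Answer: -10562/15 ≈ -704.13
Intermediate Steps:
t(K) = 41/5 - K/15 (t(K) = 9 + (12 + K)/(10 - 25) = 9 + (12 + K)/(-15) = 9 + (12 + K)*(-1/15) = 9 + (-4/5 - K/15) = 41/5 - K/15)
h(z, f) = 23 + f (h(z, f) = f + 23 = 23 + f)
q = -9557/15 (q = 8 + ((41/5 - 1/15*(-40)) - 656) = 8 + ((41/5 + 8/3) - 656) = 8 + (163/15 - 656) = 8 - 9677/15 = -9557/15 ≈ -637.13)
q - h(43, 44) = -9557/15 - (23 + 44) = -9557/15 - 1*67 = -9557/15 - 67 = -10562/15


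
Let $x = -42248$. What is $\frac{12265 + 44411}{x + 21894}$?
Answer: $- \frac{28338}{10177} \approx -2.7845$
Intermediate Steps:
$\frac{12265 + 44411}{x + 21894} = \frac{12265 + 44411}{-42248 + 21894} = \frac{56676}{-20354} = 56676 \left(- \frac{1}{20354}\right) = - \frac{28338}{10177}$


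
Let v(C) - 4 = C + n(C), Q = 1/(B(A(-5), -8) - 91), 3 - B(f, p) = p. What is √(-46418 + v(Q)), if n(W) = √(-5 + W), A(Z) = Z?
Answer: √(-18565605 + 20*I*√2005)/20 ≈ 0.005196 + 215.44*I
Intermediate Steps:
B(f, p) = 3 - p
Q = -1/80 (Q = 1/((3 - 1*(-8)) - 91) = 1/((3 + 8) - 91) = 1/(11 - 91) = 1/(-80) = -1/80 ≈ -0.012500)
v(C) = 4 + C + √(-5 + C) (v(C) = 4 + (C + √(-5 + C)) = 4 + C + √(-5 + C))
√(-46418 + v(Q)) = √(-46418 + (4 - 1/80 + √(-5 - 1/80))) = √(-46418 + (4 - 1/80 + √(-401/80))) = √(-46418 + (4 - 1/80 + I*√2005/20)) = √(-46418 + (319/80 + I*√2005/20)) = √(-3713121/80 + I*√2005/20)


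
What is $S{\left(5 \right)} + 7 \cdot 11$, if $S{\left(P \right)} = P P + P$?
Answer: $107$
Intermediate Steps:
$S{\left(P \right)} = P + P^{2}$ ($S{\left(P \right)} = P^{2} + P = P + P^{2}$)
$S{\left(5 \right)} + 7 \cdot 11 = 5 \left(1 + 5\right) + 7 \cdot 11 = 5 \cdot 6 + 77 = 30 + 77 = 107$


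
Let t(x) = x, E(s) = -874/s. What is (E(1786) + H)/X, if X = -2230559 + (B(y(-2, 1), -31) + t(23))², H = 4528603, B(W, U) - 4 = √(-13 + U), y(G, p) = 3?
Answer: -106422159*I/(2538*√11 + 52402039*I) ≈ -2.0309 - 0.00032623*I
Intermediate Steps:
B(W, U) = 4 + √(-13 + U)
X = -2230559 + (27 + 2*I*√11)² (X = -2230559 + ((4 + √(-13 - 31)) + 23)² = -2230559 + ((4 + √(-44)) + 23)² = -2230559 + ((4 + 2*I*√11) + 23)² = -2230559 + (27 + 2*I*√11)² ≈ -2.2299e+6 + 358.2*I)
(E(1786) + H)/X = (-874/1786 + 4528603)/(-2229874 + 108*I*√11) = (-874*1/1786 + 4528603)/(-2229874 + 108*I*√11) = (-23/47 + 4528603)/(-2229874 + 108*I*√11) = 212844318/(47*(-2229874 + 108*I*√11))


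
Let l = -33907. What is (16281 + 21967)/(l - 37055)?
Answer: -19124/35481 ≈ -0.53899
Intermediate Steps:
(16281 + 21967)/(l - 37055) = (16281 + 21967)/(-33907 - 37055) = 38248/(-70962) = 38248*(-1/70962) = -19124/35481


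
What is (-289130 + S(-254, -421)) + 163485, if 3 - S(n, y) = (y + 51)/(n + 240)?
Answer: -879679/7 ≈ -1.2567e+5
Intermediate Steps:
S(n, y) = 3 - (51 + y)/(240 + n) (S(n, y) = 3 - (y + 51)/(n + 240) = 3 - (51 + y)/(240 + n))
(-289130 + S(-254, -421)) + 163485 = (-289130 + (669 - 1*(-421) + 3*(-254))/(240 - 254)) + 163485 = (-289130 + (669 + 421 - 762)/(-14)) + 163485 = (-289130 - 1/14*328) + 163485 = (-289130 - 164/7) + 163485 = -2024074/7 + 163485 = -879679/7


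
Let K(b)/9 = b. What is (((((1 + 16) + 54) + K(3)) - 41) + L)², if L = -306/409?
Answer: 529322049/167281 ≈ 3164.3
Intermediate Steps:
K(b) = 9*b
L = -306/409 (L = -306*1/409 = -306/409 ≈ -0.74817)
(((((1 + 16) + 54) + K(3)) - 41) + L)² = (((((1 + 16) + 54) + 9*3) - 41) - 306/409)² = ((((17 + 54) + 27) - 41) - 306/409)² = (((71 + 27) - 41) - 306/409)² = ((98 - 41) - 306/409)² = (57 - 306/409)² = (23007/409)² = 529322049/167281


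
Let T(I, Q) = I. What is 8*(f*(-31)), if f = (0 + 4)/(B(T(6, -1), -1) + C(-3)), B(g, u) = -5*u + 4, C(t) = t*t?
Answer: -496/9 ≈ -55.111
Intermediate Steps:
C(t) = t²
B(g, u) = 4 - 5*u
f = 2/9 (f = (0 + 4)/((4 - 5*(-1)) + (-3)²) = 4/((4 + 5) + 9) = 4/(9 + 9) = 4/18 = 4*(1/18) = 2/9 ≈ 0.22222)
8*(f*(-31)) = 8*((2/9)*(-31)) = 8*(-62/9) = -496/9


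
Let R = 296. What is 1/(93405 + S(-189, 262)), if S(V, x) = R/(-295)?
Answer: 295/27554179 ≈ 1.0706e-5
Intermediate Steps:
S(V, x) = -296/295 (S(V, x) = 296/(-295) = 296*(-1/295) = -296/295)
1/(93405 + S(-189, 262)) = 1/(93405 - 296/295) = 1/(27554179/295) = 295/27554179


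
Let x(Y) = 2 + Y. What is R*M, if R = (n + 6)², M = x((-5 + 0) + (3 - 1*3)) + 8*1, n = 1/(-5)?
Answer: 841/5 ≈ 168.20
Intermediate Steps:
n = -⅕ ≈ -0.20000
M = 5 (M = (2 + ((-5 + 0) + (3 - 1*3))) + 8*1 = (2 + (-5 + (3 - 3))) + 8 = (2 + (-5 + 0)) + 8 = (2 - 5) + 8 = -3 + 8 = 5)
R = 841/25 (R = (-⅕ + 6)² = (29/5)² = 841/25 ≈ 33.640)
R*M = (841/25)*5 = 841/5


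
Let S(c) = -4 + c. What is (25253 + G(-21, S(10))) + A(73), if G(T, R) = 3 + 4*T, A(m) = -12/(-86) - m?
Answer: 1079263/43 ≈ 25099.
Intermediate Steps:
A(m) = 6/43 - m (A(m) = -12*(-1/86) - m = 6/43 - m)
(25253 + G(-21, S(10))) + A(73) = (25253 + (3 + 4*(-21))) + (6/43 - 1*73) = (25253 + (3 - 84)) + (6/43 - 73) = (25253 - 81) - 3133/43 = 25172 - 3133/43 = 1079263/43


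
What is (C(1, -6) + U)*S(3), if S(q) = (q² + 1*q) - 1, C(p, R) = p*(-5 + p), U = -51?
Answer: -605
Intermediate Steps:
S(q) = -1 + q + q² (S(q) = (q² + q) - 1 = (q + q²) - 1 = -1 + q + q²)
(C(1, -6) + U)*S(3) = (1*(-5 + 1) - 51)*(-1 + 3 + 3²) = (1*(-4) - 51)*(-1 + 3 + 9) = (-4 - 51)*11 = -55*11 = -605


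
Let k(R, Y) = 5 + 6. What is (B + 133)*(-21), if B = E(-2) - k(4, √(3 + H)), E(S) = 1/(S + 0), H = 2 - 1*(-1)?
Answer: -5103/2 ≈ -2551.5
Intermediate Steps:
H = 3 (H = 2 + 1 = 3)
E(S) = 1/S
k(R, Y) = 11
B = -23/2 (B = 1/(-2) - 1*11 = -½ - 11 = -23/2 ≈ -11.500)
(B + 133)*(-21) = (-23/2 + 133)*(-21) = (243/2)*(-21) = -5103/2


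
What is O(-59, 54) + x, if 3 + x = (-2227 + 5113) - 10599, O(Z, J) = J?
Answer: -7662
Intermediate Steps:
x = -7716 (x = -3 + ((-2227 + 5113) - 10599) = -3 + (2886 - 10599) = -3 - 7713 = -7716)
O(-59, 54) + x = 54 - 7716 = -7662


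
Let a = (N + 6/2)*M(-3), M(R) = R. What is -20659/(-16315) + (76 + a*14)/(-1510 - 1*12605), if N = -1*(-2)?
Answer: 58757599/46057245 ≈ 1.2758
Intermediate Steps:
N = 2
a = -15 (a = (2 + 6/2)*(-3) = (2 + 6*(½))*(-3) = (2 + 3)*(-3) = 5*(-3) = -15)
-20659/(-16315) + (76 + a*14)/(-1510 - 1*12605) = -20659/(-16315) + (76 - 15*14)/(-1510 - 1*12605) = -20659*(-1/16315) + (76 - 210)/(-1510 - 12605) = 20659/16315 - 134/(-14115) = 20659/16315 - 134*(-1/14115) = 20659/16315 + 134/14115 = 58757599/46057245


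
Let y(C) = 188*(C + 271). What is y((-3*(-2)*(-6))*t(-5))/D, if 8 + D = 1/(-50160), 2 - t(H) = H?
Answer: -179171520/401281 ≈ -446.50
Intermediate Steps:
t(H) = 2 - H
D = -401281/50160 (D = -8 + 1/(-50160) = -8 - 1/50160 = -401281/50160 ≈ -8.0000)
y(C) = 50948 + 188*C (y(C) = 188*(271 + C) = 50948 + 188*C)
y((-3*(-2)*(-6))*t(-5))/D = (50948 + 188*((-3*(-2)*(-6))*(2 - 1*(-5))))/(-401281/50160) = (50948 + 188*((6*(-6))*(2 + 5)))*(-50160/401281) = (50948 + 188*(-36*7))*(-50160/401281) = (50948 + 188*(-252))*(-50160/401281) = (50948 - 47376)*(-50160/401281) = 3572*(-50160/401281) = -179171520/401281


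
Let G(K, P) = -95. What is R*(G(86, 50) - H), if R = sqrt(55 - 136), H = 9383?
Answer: -85302*I ≈ -85302.0*I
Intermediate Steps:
R = 9*I (R = sqrt(-81) = 9*I ≈ 9.0*I)
R*(G(86, 50) - H) = (9*I)*(-95 - 1*9383) = (9*I)*(-95 - 9383) = (9*I)*(-9478) = -85302*I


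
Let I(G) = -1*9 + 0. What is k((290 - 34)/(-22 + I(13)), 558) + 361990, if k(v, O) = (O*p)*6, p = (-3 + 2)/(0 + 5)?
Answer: 1806602/5 ≈ 3.6132e+5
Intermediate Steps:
I(G) = -9 (I(G) = -9 + 0 = -9)
p = -1/5 ≈ -0.20000
k(v, O) = -6*O/5 (k(v, O) = (O*(-1/5))*6 = -O/5*6 = -6*O/5)
k((290 - 34)/(-22 + I(13)), 558) + 361990 = -6/5*558 + 361990 = -3348/5 + 361990 = 1806602/5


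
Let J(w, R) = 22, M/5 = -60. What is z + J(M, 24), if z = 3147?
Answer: 3169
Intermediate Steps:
M = -300 (M = 5*(-60) = -300)
z + J(M, 24) = 3147 + 22 = 3169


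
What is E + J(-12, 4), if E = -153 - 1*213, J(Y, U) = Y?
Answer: -378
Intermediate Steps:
E = -366 (E = -153 - 213 = -366)
E + J(-12, 4) = -366 - 12 = -378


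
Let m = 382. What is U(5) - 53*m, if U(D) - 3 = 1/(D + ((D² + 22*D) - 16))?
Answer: -2510131/124 ≈ -20243.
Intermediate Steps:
U(D) = 3 + 1/(-16 + D² + 23*D) (U(D) = 3 + 1/(D + ((D² + 22*D) - 16)) = 3 + 1/(D + (-16 + D² + 22*D)) = 3 + 1/(-16 + D² + 23*D))
U(5) - 53*m = (-47 + 3*5² + 69*5)/(-16 + 5² + 23*5) - 53*382 = (-47 + 3*25 + 345)/(-16 + 25 + 115) - 20246 = (-47 + 75 + 345)/124 - 20246 = (1/124)*373 - 20246 = 373/124 - 20246 = -2510131/124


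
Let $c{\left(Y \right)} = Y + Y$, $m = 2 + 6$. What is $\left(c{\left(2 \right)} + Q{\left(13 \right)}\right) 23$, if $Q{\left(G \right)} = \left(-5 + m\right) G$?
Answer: $989$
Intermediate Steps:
$m = 8$
$c{\left(Y \right)} = 2 Y$
$Q{\left(G \right)} = 3 G$ ($Q{\left(G \right)} = \left(-5 + 8\right) G = 3 G$)
$\left(c{\left(2 \right)} + Q{\left(13 \right)}\right) 23 = \left(2 \cdot 2 + 3 \cdot 13\right) 23 = \left(4 + 39\right) 23 = 43 \cdot 23 = 989$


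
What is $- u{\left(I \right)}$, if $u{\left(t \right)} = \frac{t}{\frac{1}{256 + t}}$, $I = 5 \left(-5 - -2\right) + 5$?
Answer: $2460$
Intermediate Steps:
$I = -10$ ($I = 5 \left(-5 + 2\right) + 5 = 5 \left(-3\right) + 5 = -15 + 5 = -10$)
$u{\left(t \right)} = t \left(256 + t\right)$
$- u{\left(I \right)} = - \left(-10\right) \left(256 - 10\right) = - \left(-10\right) 246 = \left(-1\right) \left(-2460\right) = 2460$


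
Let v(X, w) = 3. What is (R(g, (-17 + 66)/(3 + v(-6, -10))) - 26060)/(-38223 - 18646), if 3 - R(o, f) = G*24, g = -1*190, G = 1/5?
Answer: 130309/284345 ≈ 0.45828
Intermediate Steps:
G = ⅕ ≈ 0.20000
g = -190
R(o, f) = -9/5 (R(o, f) = 3 - 24/5 = -9/5)
(R(g, (-17 + 66)/(3 + v(-6, -10))) - 26060)/(-38223 - 18646) = (-9/5 - 26060)/(-38223 - 18646) = -130309/5/(-56869) = -130309/5*(-1/56869) = 130309/284345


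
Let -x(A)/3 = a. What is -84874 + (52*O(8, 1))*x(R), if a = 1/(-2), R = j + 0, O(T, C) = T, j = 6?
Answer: -84250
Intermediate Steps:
R = 6 (R = 6 + 0 = 6)
a = -1/2 ≈ -0.50000
x(A) = 3/2 (x(A) = -3*(-1/2) = 3/2)
-84874 + (52*O(8, 1))*x(R) = -84874 + (52*8)*(3/2) = -84874 + 416*(3/2) = -84874 + 624 = -84250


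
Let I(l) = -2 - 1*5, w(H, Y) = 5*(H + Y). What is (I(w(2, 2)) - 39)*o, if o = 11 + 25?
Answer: -1656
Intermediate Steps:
w(H, Y) = 5*H + 5*Y
I(l) = -7 (I(l) = -2 - 5 = -7)
o = 36
(I(w(2, 2)) - 39)*o = (-7 - 39)*36 = -46*36 = -1656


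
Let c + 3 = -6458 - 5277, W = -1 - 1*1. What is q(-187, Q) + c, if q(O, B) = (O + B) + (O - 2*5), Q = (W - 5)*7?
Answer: -12171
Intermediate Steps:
W = -2 (W = -1 - 1 = -2)
Q = -49 (Q = (-2 - 5)*7 = -7*7 = -49)
q(O, B) = -10 + B + 2*O (q(O, B) = (B + O) + (O - 10) = (B + O) + (-10 + O) = -10 + B + 2*O)
c = -11738 (c = -3 + (-6458 - 5277) = -3 - 11735 = -11738)
q(-187, Q) + c = (-10 - 49 + 2*(-187)) - 11738 = (-10 - 49 - 374) - 11738 = -433 - 11738 = -12171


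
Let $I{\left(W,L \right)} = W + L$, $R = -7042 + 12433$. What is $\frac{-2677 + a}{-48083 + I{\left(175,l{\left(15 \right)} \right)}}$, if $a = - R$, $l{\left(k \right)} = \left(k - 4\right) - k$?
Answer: $\frac{2017}{11978} \approx 0.16839$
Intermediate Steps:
$l{\left(k \right)} = -4$ ($l{\left(k \right)} = \left(-4 + k\right) - k = -4$)
$R = 5391$
$I{\left(W,L \right)} = L + W$
$a = -5391$ ($a = \left(-1\right) 5391 = -5391$)
$\frac{-2677 + a}{-48083 + I{\left(175,l{\left(15 \right)} \right)}} = \frac{-2677 - 5391}{-48083 + \left(-4 + 175\right)} = - \frac{8068}{-48083 + 171} = - \frac{8068}{-47912} = \left(-8068\right) \left(- \frac{1}{47912}\right) = \frac{2017}{11978}$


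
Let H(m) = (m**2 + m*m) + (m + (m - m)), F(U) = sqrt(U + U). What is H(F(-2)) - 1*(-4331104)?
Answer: 4331096 + 2*I ≈ 4.3311e+6 + 2.0*I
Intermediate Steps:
F(U) = sqrt(2)*sqrt(U) (F(U) = sqrt(2*U) = sqrt(2)*sqrt(U))
H(m) = m + 2*m**2 (H(m) = (m**2 + m**2) + (m + 0) = 2*m**2 + m = m + 2*m**2)
H(F(-2)) - 1*(-4331104) = (sqrt(2)*sqrt(-2))*(1 + 2*(sqrt(2)*sqrt(-2))) - 1*(-4331104) = (sqrt(2)*(I*sqrt(2)))*(1 + 2*(sqrt(2)*(I*sqrt(2)))) + 4331104 = (2*I)*(1 + 2*(2*I)) + 4331104 = (2*I)*(1 + 4*I) + 4331104 = 2*I*(1 + 4*I) + 4331104 = 4331104 + 2*I*(1 + 4*I)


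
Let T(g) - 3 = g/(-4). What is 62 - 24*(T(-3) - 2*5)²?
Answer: -1751/2 ≈ -875.50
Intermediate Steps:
T(g) = 3 - g/4 (T(g) = 3 + g/(-4) = 3 + g*(-¼) = 3 - g/4)
62 - 24*(T(-3) - 2*5)² = 62 - 24*((3 - ¼*(-3)) - 2*5)² = 62 - 24*((3 + ¾) - 10)² = 62 - 24*(15/4 - 10)² = 62 - 24*(-25/4)² = 62 - 24*625/16 = 62 - 1875/2 = -1751/2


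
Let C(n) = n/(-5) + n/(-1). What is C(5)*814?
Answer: -4884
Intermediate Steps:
C(n) = -6*n/5 (C(n) = n*(-⅕) + n*(-1) = -n/5 - n = -6*n/5)
C(5)*814 = -6/5*5*814 = -6*814 = -4884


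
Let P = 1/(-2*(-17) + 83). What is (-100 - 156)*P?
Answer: -256/117 ≈ -2.1880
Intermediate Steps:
P = 1/117 (P = 1/(34 + 83) = 1/117 ≈ 0.0085470)
(-100 - 156)*P = (-100 - 156)*(1/117) = -256*1/117 = -256/117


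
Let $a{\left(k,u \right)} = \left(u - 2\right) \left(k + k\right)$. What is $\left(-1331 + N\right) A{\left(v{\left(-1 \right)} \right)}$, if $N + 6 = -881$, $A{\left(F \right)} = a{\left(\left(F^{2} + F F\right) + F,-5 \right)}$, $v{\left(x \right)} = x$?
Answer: $31052$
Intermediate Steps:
$a{\left(k,u \right)} = 2 k \left(-2 + u\right)$ ($a{\left(k,u \right)} = \left(-2 + u\right) 2 k = 2 k \left(-2 + u\right)$)
$A{\left(F \right)} = - 28 F^{2} - 14 F$ ($A{\left(F \right)} = 2 \left(\left(F^{2} + F F\right) + F\right) \left(-2 - 5\right) = 2 \left(\left(F^{2} + F^{2}\right) + F\right) \left(-7\right) = 2 \left(2 F^{2} + F\right) \left(-7\right) = 2 \left(F + 2 F^{2}\right) \left(-7\right) = - 28 F^{2} - 14 F$)
$N = -887$ ($N = -6 - 881 = -887$)
$\left(-1331 + N\right) A{\left(v{\left(-1 \right)} \right)} = \left(-1331 - 887\right) \left(\left(-14\right) \left(-1\right) \left(1 + 2 \left(-1\right)\right)\right) = - 2218 \left(\left(-14\right) \left(-1\right) \left(1 - 2\right)\right) = - 2218 \left(\left(-14\right) \left(-1\right) \left(-1\right)\right) = \left(-2218\right) \left(-14\right) = 31052$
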